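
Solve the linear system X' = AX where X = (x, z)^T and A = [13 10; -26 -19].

Coefficient matrix A = [[13, 10], [-26, -19]].
Characteristic polynomial det(A - λI) = λ^2 + 6λ + 13 = 0.
Eigenvalues λ = -3 ± 2i (complex conjugate pair).
For λ=-3+2i: an eigenvector is (2,-3) - i(1,-2) = (2 - i, -3 + 2i).
A real fundamental pair from Re and Im of e^((-3+2i)t)v: X_1 = e^(-3t)(cos(2t)·(2,-3) + sin(2t)·(1,-2)), X_2 = e^(-3t)(sin(2t)·(2,-3) - cos(2t)·(1,-2)).
General solution: C_1X_1 + C_2X_2.

x(t) = C_1e^(-3t)sin(2t) + 2C_1e^(-3t)cos(2t) + 2C_2e^(-3t)sin(2t) - C_2e^(-3t)cos(2t), z(t) = -2C_1e^(-3t)sin(2t) - 3C_1e^(-3t)cos(2t) - 3C_2e^(-3t)sin(2t) + 2C_2e^(-3t)cos(2t)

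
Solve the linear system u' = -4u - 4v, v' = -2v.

Coefficient matrix A = [[-4, -4], [0, -2]].
Characteristic polynomial det(A - λI) = λ^2 + 6λ + 8 = 0.
Eigenvalues λ = -4, -2.
For λ=-4: (A-λI) row 1 is [0, -4], so an eigenvector is (1, 0).
For λ=-2: (A-λI) row 1 is [-2, -4], so an eigenvector is (2, -1).
General solution: K_1e^(-4t)(1,0) + K_2e^(-2t)(2,-1).

u(t) = K_1e^(-4t) + 2K_2e^(-2t), v(t) = -K_2e^(-2t)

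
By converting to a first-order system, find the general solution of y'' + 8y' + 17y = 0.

y(t) = K_1e^(-4t)cos(t) + K_2e^(-4t)sin(t)

Let x_1 = y, x_2 = y'. Then x_1' = x_2 and x_2' = -17x_1 - 8x_2.
A = [[0,1],[-17,-8]]; det(A-λI) = λ^2 + 8λ + 17.
Eigenvalues λ = -4 ± i.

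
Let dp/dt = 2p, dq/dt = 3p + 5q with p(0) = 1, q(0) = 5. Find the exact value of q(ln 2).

188

A = [[2,0],[3,5]]; eigenvalues λ = 5, 2.
Eigenvectors: (0,-1) for λ=5, (1,-1) for λ=2.
From the initial condition, c_1 = -6, c_2 = 1.
q(ln 2) = (-6)(2^5)(-1) + (1)(2^2)(-1) = 188.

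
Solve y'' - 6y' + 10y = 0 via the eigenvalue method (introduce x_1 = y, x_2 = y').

Let x_1 = y, x_2 = y'. Then x_1' = x_2 and x_2' = -10x_1 + 6x_2.
A = [[0,1],[-10,6]]; det(A-λI) = λ^2 - 6λ + 10.
Eigenvalues λ = 3 ± i.

y(t) = C_1e^(3t)cos(t) + C_2e^(3t)sin(t)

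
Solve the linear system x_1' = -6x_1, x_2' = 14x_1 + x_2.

Coefficient matrix A = [[-6, 0], [14, 1]].
Characteristic polynomial det(A - λI) = λ^2 + 5λ - 6 = 0.
Eigenvalues λ = -6, 1.
For λ=-6: (A-λI) row 2 is [14, 7], so an eigenvector is (-1, 2).
For λ=1: (A-λI) row 1 is [-7, 0], so an eigenvector is (0, -1).
General solution: c_1e^(-6t)(-1,2) + c_2e^(t)(0,-1).

x_1(t) = -c_1e^(-6t), x_2(t) = 2c_1e^(-6t) - c_2e^(t)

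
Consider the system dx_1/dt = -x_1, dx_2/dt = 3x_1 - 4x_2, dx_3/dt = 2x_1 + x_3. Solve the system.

x_1(t) = K_3e^(-t), x_2(t) = K_2e^(-4t) + K_3e^(-t), x_3(t) = K_1e^(t) - K_3e^(-t)

Coefficient matrix A = [[-1, 0, 0], [3, -4, 0], [2, 0, 1]].
det(A - λI) = 0 gives eigenvalues λ = 1, -4, -1.
For λ=1: eigenvector (0,0,1).
For λ=-4: eigenvector (0,1,0).
For λ=-1: eigenvector (1,1,-1).
General solution: K_1e^(t)(0,0,1) + K_2e^(-4t)(0,1,0) + K_3e^(-t)(1,1,-1).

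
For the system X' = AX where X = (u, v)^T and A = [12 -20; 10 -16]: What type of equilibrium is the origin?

stable spiral

A = [[12,-20],[10,-16]]; det(A-λI) = λ^2 + 4λ + 8.
λ = -2 ± 2i: negative real part.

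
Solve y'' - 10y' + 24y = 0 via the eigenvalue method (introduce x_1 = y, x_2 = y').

Let x_1 = y, x_2 = y'. Then x_1' = x_2 and x_2' = -24x_1 + 10x_2.
A = [[0,1],[-24,10]]; det(A-λI) = λ^2 - 10λ + 24.
Eigenvalues λ = 6, 4 with eigenvectors (1,6), (1,4).

y(t) = K_1e^(6t) + K_2e^(4t)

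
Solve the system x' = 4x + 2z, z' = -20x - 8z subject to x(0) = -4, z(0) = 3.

x(t) = -9e^(-2t)sin(2t) - 4e^(-2t)cos(2t), z(t) = 31e^(-2t)sin(2t) + 3e^(-2t)cos(2t)

Coefficient matrix A = [[4, 2], [-20, -8]].
Characteristic polynomial det(A - λI) = λ^2 + 4λ + 8 = 0.
Eigenvalues λ = -2 ± 2i (complex conjugate pair).
For λ=-2+2i: an eigenvector is (0,1) - i(1,-3) = (0 - i, 1 + 3i).
A real fundamental pair from Re and Im of e^((-2+2i)t)v: X_1 = e^(-2t)(cos(2t)·(0,1) + sin(2t)·(1,-3)), X_2 = e^(-2t)(sin(2t)·(0,1) - cos(2t)·(1,-3)).
General solution: K_1X_1 + K_2X_2.
Applying x(0)=-4, z(0)=3 gives K_1=-9, K_2=4.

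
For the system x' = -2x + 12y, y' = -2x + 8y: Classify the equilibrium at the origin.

A = [[-2,12],[-2,8]]; det(A-λI) = λ^2 - 6λ + 8.
λ = 4, 2: both positive.

unstable node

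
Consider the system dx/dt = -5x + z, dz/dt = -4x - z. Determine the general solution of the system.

Coefficient matrix A = [[-5, 1], [-4, -1]].
Characteristic polynomial det(A - λI) = λ^2 + 6λ + 9 = 0.
Single eigenvalue λ = -3 with algebraic multiplicity 2.
Eigenvector v = (-1,-2); generalized eigenvector w with (A-λI)w=v is (0,-1).
General solution: e^(-3t)[K_1·v + K_2·(t·v + w)].

x(t) = -K_1e^(-3t) - K_2te^(-3t), z(t) = -2K_1e^(-3t) - 2K_2te^(-3t) - K_2e^(-3t)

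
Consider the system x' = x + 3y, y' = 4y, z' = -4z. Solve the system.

x(t) = c_1e^(t) + c_2e^(4t), y(t) = c_2e^(4t), z(t) = c_3e^(-4t)

Coefficient matrix A = [[1, 3, 0], [0, 4, 0], [0, 0, -4]].
det(A - λI) = 0 gives eigenvalues λ = 1, 4, -4.
For λ=1: eigenvector (1,0,0).
For λ=4: eigenvector (1,1,0).
For λ=-4: eigenvector (0,0,1).
General solution: c_1e^(t)(1,0,0) + c_2e^(4t)(1,1,0) + c_3e^(-4t)(0,0,1).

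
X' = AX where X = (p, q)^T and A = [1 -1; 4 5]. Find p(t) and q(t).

p(t) = -c_1e^(3t) - c_2te^(3t) + 2c_2e^(3t), q(t) = 2c_1e^(3t) + 2c_2te^(3t) - 3c_2e^(3t)

Coefficient matrix A = [[1, -1], [4, 5]].
Characteristic polynomial det(A - λI) = λ^2 - 6λ + 9 = 0.
Single eigenvalue λ = 3 with algebraic multiplicity 2.
Eigenvector v = (-1,2); generalized eigenvector w with (A-λI)w=v is (2,-3).
General solution: e^(3t)[c_1·v + c_2·(t·v + w)].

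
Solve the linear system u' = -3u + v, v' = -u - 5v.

Coefficient matrix A = [[-3, 1], [-1, -5]].
Characteristic polynomial det(A - λI) = λ^2 + 8λ + 16 = 0.
Single eigenvalue λ = -4 with algebraic multiplicity 2.
Eigenvector v = (-1,1); generalized eigenvector w with (A-λI)w=v is (-1,0).
General solution: e^(-4t)[K_1·v + K_2·(t·v + w)].

u(t) = -K_1e^(-4t) - K_2te^(-4t) - K_2e^(-4t), v(t) = K_1e^(-4t) + K_2te^(-4t)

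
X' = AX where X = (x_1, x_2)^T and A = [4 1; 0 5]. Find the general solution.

x_1(t) = -c_1e^(4t) + c_2e^(5t), x_2(t) = c_2e^(5t)

Coefficient matrix A = [[4, 1], [0, 5]].
Characteristic polynomial det(A - λI) = λ^2 - 9λ + 20 = 0.
Eigenvalues λ = 4, 5.
For λ=4: (A-λI) row 1 is [0, 1], so an eigenvector is (-1, 0).
For λ=5: (A-λI) row 1 is [-1, 1], so an eigenvector is (1, 1).
General solution: c_1e^(4t)(-1,0) + c_2e^(5t)(1,1).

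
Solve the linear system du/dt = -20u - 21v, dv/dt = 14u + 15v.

Coefficient matrix A = [[-20, -21], [14, 15]].
Characteristic polynomial det(A - λI) = λ^2 + 5λ - 6 = 0.
Eigenvalues λ = -6, 1.
For λ=-6: (A-λI) row 1 is [-14, -21], so an eigenvector is (-3, 2).
For λ=1: (A-λI) row 1 is [-21, -21], so an eigenvector is (1, -1).
General solution: C_1e^(-6t)(-3,2) + C_2e^(t)(1,-1).

u(t) = -3C_1e^(-6t) + C_2e^(t), v(t) = 2C_1e^(-6t) - C_2e^(t)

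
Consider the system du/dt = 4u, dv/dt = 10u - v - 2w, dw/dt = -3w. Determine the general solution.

u(t) = K_1e^(4t), v(t) = 2K_1e^(4t) - K_2e^(-t) + K_3e^(-3t), w(t) = K_3e^(-3t)

Coefficient matrix A = [[4, 0, 0], [10, -1, -2], [0, 0, -3]].
det(A - λI) = 0 gives eigenvalues λ = 4, -1, -3.
For λ=4: eigenvector (1,2,0).
For λ=-1: eigenvector (0,-1,0).
For λ=-3: eigenvector (0,1,1).
General solution: K_1e^(4t)(1,2,0) + K_2e^(-t)(0,-1,0) + K_3e^(-3t)(0,1,1).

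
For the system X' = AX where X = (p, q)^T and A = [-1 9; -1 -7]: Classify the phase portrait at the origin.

stable improper node

A = [[-1,9],[-1,-7]]; det(A-λI) = λ^2 + 8λ + 16.
repeated λ = -4 with a single eigenvector.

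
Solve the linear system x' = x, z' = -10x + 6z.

Coefficient matrix A = [[1, 0], [-10, 6]].
Characteristic polynomial det(A - λI) = λ^2 - 7λ + 6 = 0.
Eigenvalues λ = 1, 6.
For λ=1: (A-λI) row 2 is [-10, 5], so an eigenvector is (1, 2).
For λ=6: (A-λI) row 1 is [-5, 0], so an eigenvector is (0, -1).
General solution: c_1e^(t)(1,2) + c_2e^(6t)(0,-1).

x(t) = c_1e^(t), z(t) = 2c_1e^(t) - c_2e^(6t)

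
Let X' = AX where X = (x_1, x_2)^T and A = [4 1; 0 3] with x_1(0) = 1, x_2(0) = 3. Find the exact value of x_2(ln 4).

192

A = [[4,1],[0,3]]; eigenvalues λ = 3, 4.
Eigenvectors: (1,-1) for λ=3, (1,0) for λ=4.
From the initial condition, c_1 = -3, c_2 = 4.
x_2(ln 4) = (-3)(4^3)(-1) + (4)(4^4)(0) = 192.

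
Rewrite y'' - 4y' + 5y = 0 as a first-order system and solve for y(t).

y(t) = C_1e^(2t)cos(t) + C_2e^(2t)sin(t)

Let x_1 = y, x_2 = y'. Then x_1' = x_2 and x_2' = -5x_1 + 4x_2.
A = [[0,1],[-5,4]]; det(A-λI) = λ^2 - 4λ + 5.
Eigenvalues λ = 2 ± i.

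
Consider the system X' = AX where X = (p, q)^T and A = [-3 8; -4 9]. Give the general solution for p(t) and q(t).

p(t) = c_1e^(5t) + 2c_2e^(t), q(t) = c_1e^(5t) + c_2e^(t)

Coefficient matrix A = [[-3, 8], [-4, 9]].
Characteristic polynomial det(A - λI) = λ^2 - 6λ + 5 = 0.
Eigenvalues λ = 5, 1.
For λ=5: (A-λI) row 1 is [-8, 8], so an eigenvector is (1, 1).
For λ=1: (A-λI) row 1 is [-4, 8], so an eigenvector is (2, 1).
General solution: c_1e^(5t)(1,1) + c_2e^(t)(2,1).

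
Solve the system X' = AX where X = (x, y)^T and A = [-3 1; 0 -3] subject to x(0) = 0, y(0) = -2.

x(t) = -2te^(-3t), y(t) = -2e^(-3t)

Coefficient matrix A = [[-3, 1], [0, -3]].
Characteristic polynomial det(A - λI) = λ^2 + 6λ + 9 = 0.
Single eigenvalue λ = -3 with algebraic multiplicity 2.
Eigenvector v = (1,0); generalized eigenvector w with (A-λI)w=v is (2,1).
General solution: e^(-3t)[K_1·v + K_2·(t·v + w)].
Applying x(0)=0, y(0)=-2 gives K_1=4, K_2=-2.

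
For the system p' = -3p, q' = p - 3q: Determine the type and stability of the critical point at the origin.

A = [[-3,0],[1,-3]]; det(A-λI) = λ^2 + 6λ + 9.
repeated λ = -3 with a single eigenvector.

stable improper node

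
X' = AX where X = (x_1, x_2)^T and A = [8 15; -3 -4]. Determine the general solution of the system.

Coefficient matrix A = [[8, 15], [-3, -4]].
Characteristic polynomial det(A - λI) = λ^2 - 4λ + 13 = 0.
Eigenvalues λ = 2 ± 3i (complex conjugate pair).
For λ=2+3i: an eigenvector is (2,-1) - i(-1,0) = (2 + i, -1).
A real fundamental pair from Re and Im of e^((2+3i)t)v: X_1 = e^(2t)(cos(3t)·(2,-1) + sin(3t)·(-1,0)), X_2 = e^(2t)(sin(3t)·(2,-1) - cos(3t)·(-1,0)).
General solution: C_1X_1 + C_2X_2.

x_1(t) = -C_1e^(2t)sin(3t) + 2C_1e^(2t)cos(3t) + 2C_2e^(2t)sin(3t) + C_2e^(2t)cos(3t), x_2(t) = -C_1e^(2t)cos(3t) - C_2e^(2t)sin(3t)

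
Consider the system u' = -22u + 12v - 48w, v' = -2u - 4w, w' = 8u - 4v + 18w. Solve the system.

u(t) = -2c_1e^(2t) + 6c_2e^(-4t) - 3c_3e^(-2t), v(t) = c_2e^(-4t) - c_3e^(-2t), w(t) = c_1e^(2t) - 2c_2e^(-4t) + c_3e^(-2t)

Coefficient matrix A = [[-22, 12, -48], [-2, 0, -4], [8, -4, 18]].
det(A - λI) = 0 gives eigenvalues λ = 2, -4, -2.
For λ=2: eigenvector (-2,0,1).
For λ=-4: eigenvector (6,1,-2).
For λ=-2: eigenvector (-3,-1,1).
General solution: c_1e^(2t)(-2,0,1) + c_2e^(-4t)(6,1,-2) + c_3e^(-2t)(-3,-1,1).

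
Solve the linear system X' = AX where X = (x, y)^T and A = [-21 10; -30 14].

Coefficient matrix A = [[-21, 10], [-30, 14]].
Characteristic polynomial det(A - λI) = λ^2 + 7λ + 6 = 0.
Eigenvalues λ = -1, -6.
For λ=-1: (A-λI) row 1 is [-20, 10], so an eigenvector is (-1, -2).
For λ=-6: (A-λI) row 1 is [-15, 10], so an eigenvector is (-2, -3).
General solution: c_1e^(-t)(-1,-2) + c_2e^(-6t)(-2,-3).

x(t) = -c_1e^(-t) - 2c_2e^(-6t), y(t) = -2c_1e^(-t) - 3c_2e^(-6t)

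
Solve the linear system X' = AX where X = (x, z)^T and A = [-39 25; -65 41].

Coefficient matrix A = [[-39, 25], [-65, 41]].
Characteristic polynomial det(A - λI) = λ^2 - 2λ + 26 = 0.
Eigenvalues λ = 1 ± 5i (complex conjugate pair).
For λ=1+5i: an eigenvector is (-2,-3) - i(1,2) = (-2 - i, -3 - 2i).
A real fundamental pair from Re and Im of e^((1+5i)t)v: X_1 = e^(t)(cos(5t)·(-2,-3) + sin(5t)·(1,2)), X_2 = e^(t)(sin(5t)·(-2,-3) - cos(5t)·(1,2)).
General solution: c_1X_1 + c_2X_2.

x(t) = c_1e^(t)sin(5t) - 2c_1e^(t)cos(5t) - 2c_2e^(t)sin(5t) - c_2e^(t)cos(5t), z(t) = 2c_1e^(t)sin(5t) - 3c_1e^(t)cos(5t) - 3c_2e^(t)sin(5t) - 2c_2e^(t)cos(5t)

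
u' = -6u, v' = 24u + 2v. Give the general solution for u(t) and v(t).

u(t) = -c_2e^(-6t), v(t) = -c_1e^(2t) + 3c_2e^(-6t)

Coefficient matrix A = [[-6, 0], [24, 2]].
Characteristic polynomial det(A - λI) = λ^2 + 4λ - 12 = 0.
Eigenvalues λ = 2, -6.
For λ=2: (A-λI) row 1 is [-8, 0], so an eigenvector is (0, -1).
For λ=-6: (A-λI) row 2 is [24, 8], so an eigenvector is (-1, 3).
General solution: c_1e^(2t)(0,-1) + c_2e^(-6t)(-1,3).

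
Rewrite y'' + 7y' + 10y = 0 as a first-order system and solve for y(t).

Let x_1 = y, x_2 = y'. Then x_1' = x_2 and x_2' = -10x_1 - 7x_2.
A = [[0,1],[-10,-7]]; det(A-λI) = λ^2 + 7λ + 10.
Eigenvalues λ = -5, -2 with eigenvectors (1,-5), (1,-2).

y(t) = C_1e^(-5t) + C_2e^(-2t)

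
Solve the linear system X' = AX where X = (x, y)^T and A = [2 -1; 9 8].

Coefficient matrix A = [[2, -1], [9, 8]].
Characteristic polynomial det(A - λI) = λ^2 - 10λ + 25 = 0.
Single eigenvalue λ = 5 with algebraic multiplicity 2.
Eigenvector v = (-1,3); generalized eigenvector w with (A-λI)w=v is (0,1).
General solution: e^(5t)[K_1·v + K_2·(t·v + w)].

x(t) = -K_1e^(5t) - K_2te^(5t), y(t) = 3K_1e^(5t) + 3K_2te^(5t) + K_2e^(5t)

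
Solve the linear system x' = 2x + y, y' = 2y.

x(t) = K_1e^(2t) + K_2te^(2t) + 3K_2e^(2t), y(t) = K_2e^(2t)

Coefficient matrix A = [[2, 1], [0, 2]].
Characteristic polynomial det(A - λI) = λ^2 - 4λ + 4 = 0.
Single eigenvalue λ = 2 with algebraic multiplicity 2.
Eigenvector v = (1,0); generalized eigenvector w with (A-λI)w=v is (3,1).
General solution: e^(2t)[K_1·v + K_2·(t·v + w)].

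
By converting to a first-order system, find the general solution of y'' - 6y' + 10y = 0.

y(t) = K_1e^(3t)cos(t) + K_2e^(3t)sin(t)

Let x_1 = y, x_2 = y'. Then x_1' = x_2 and x_2' = -10x_1 + 6x_2.
A = [[0,1],[-10,6]]; det(A-λI) = λ^2 - 6λ + 10.
Eigenvalues λ = 3 ± i.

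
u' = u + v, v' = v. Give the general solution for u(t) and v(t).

u(t) = -c_1e^(t) - c_2te^(t) - 2c_2e^(t), v(t) = -c_2e^(t)

Coefficient matrix A = [[1, 1], [0, 1]].
Characteristic polynomial det(A - λI) = λ^2 - 2λ + 1 = 0.
Single eigenvalue λ = 1 with algebraic multiplicity 2.
Eigenvector v = (-1,0); generalized eigenvector w with (A-λI)w=v is (-2,-1).
General solution: e^(t)[c_1·v + c_2·(t·v + w)].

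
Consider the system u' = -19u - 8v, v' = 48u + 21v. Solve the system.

u(t) = c_1e^(-3t) - c_2e^(5t), v(t) = -2c_1e^(-3t) + 3c_2e^(5t)

Coefficient matrix A = [[-19, -8], [48, 21]].
Characteristic polynomial det(A - λI) = λ^2 - 2λ - 15 = 0.
Eigenvalues λ = -3, 5.
For λ=-3: (A-λI) row 1 is [-16, -8], so an eigenvector is (1, -2).
For λ=5: (A-λI) row 1 is [-24, -8], so an eigenvector is (-1, 3).
General solution: c_1e^(-3t)(1,-2) + c_2e^(5t)(-1,3).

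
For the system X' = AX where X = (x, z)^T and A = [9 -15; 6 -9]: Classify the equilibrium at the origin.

A = [[9,-15],[6,-9]]; det(A-λI) = λ^2 + 9.
λ = 0 ± 3i: zero real part.

center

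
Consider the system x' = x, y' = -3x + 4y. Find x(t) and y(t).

Coefficient matrix A = [[1, 0], [-3, 4]].
Characteristic polynomial det(A - λI) = λ^2 - 5λ + 4 = 0.
Eigenvalues λ = 1, 4.
For λ=1: (A-λI) row 2 is [-3, 3], so an eigenvector is (-1, -1).
For λ=4: (A-λI) row 1 is [-3, 0], so an eigenvector is (0, 1).
General solution: C_1e^(t)(-1,-1) + C_2e^(4t)(0,1).

x(t) = -C_1e^(t), y(t) = -C_1e^(t) + C_2e^(4t)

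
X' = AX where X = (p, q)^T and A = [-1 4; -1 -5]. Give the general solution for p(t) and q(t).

Coefficient matrix A = [[-1, 4], [-1, -5]].
Characteristic polynomial det(A - λI) = λ^2 + 6λ + 9 = 0.
Single eigenvalue λ = -3 with algebraic multiplicity 2.
Eigenvector v = (-2,1); generalized eigenvector w with (A-λI)w=v is (3,-2).
General solution: e^(-3t)[c_1·v + c_2·(t·v + w)].

p(t) = -2c_1e^(-3t) - 2c_2te^(-3t) + 3c_2e^(-3t), q(t) = c_1e^(-3t) + c_2te^(-3t) - 2c_2e^(-3t)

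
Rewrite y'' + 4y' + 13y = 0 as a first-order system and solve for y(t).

Let x_1 = y, x_2 = y'. Then x_1' = x_2 and x_2' = -13x_1 - 4x_2.
A = [[0,1],[-13,-4]]; det(A-λI) = λ^2 + 4λ + 13.
Eigenvalues λ = -2 ± 3i.

y(t) = K_1e^(-2t)cos(3t) + K_2e^(-2t)sin(3t)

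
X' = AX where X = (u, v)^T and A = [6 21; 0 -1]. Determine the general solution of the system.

Coefficient matrix A = [[6, 21], [0, -1]].
Characteristic polynomial det(A - λI) = λ^2 - 5λ - 6 = 0.
Eigenvalues λ = 6, -1.
For λ=6: (A-λI) row 1 is [0, 21], so an eigenvector is (1, 0).
For λ=-1: (A-λI) row 1 is [7, 21], so an eigenvector is (3, -1).
General solution: C_1e^(6t)(1,0) + C_2e^(-t)(3,-1).

u(t) = C_1e^(6t) + 3C_2e^(-t), v(t) = -C_2e^(-t)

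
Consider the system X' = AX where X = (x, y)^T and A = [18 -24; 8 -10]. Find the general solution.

Coefficient matrix A = [[18, -24], [8, -10]].
Characteristic polynomial det(A - λI) = λ^2 - 8λ + 12 = 0.
Eigenvalues λ = 2, 6.
For λ=2: (A-λI) row 1 is [16, -24], so an eigenvector is (-3, -2).
For λ=6: (A-λI) row 1 is [12, -24], so an eigenvector is (-2, -1).
General solution: K_1e^(2t)(-3,-2) + K_2e^(6t)(-2,-1).

x(t) = -3K_1e^(2t) - 2K_2e^(6t), y(t) = -2K_1e^(2t) - K_2e^(6t)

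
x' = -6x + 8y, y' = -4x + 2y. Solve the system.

Coefficient matrix A = [[-6, 8], [-4, 2]].
Characteristic polynomial det(A - λI) = λ^2 + 4λ + 20 = 0.
Eigenvalues λ = -2 ± 4i (complex conjugate pair).
For λ=-2+4i: an eigenvector is (-1,0) - i(1,1) = (-1 - i, 0 - i).
A real fundamental pair from Re and Im of e^((-2+4i)t)v: X_1 = e^(-2t)(cos(4t)·(-1,0) + sin(4t)·(1,1)), X_2 = e^(-2t)(sin(4t)·(-1,0) - cos(4t)·(1,1)).
General solution: K_1X_1 + K_2X_2.

x(t) = K_1e^(-2t)sin(4t) - K_1e^(-2t)cos(4t) - K_2e^(-2t)sin(4t) - K_2e^(-2t)cos(4t), y(t) = K_1e^(-2t)sin(4t) - K_2e^(-2t)cos(4t)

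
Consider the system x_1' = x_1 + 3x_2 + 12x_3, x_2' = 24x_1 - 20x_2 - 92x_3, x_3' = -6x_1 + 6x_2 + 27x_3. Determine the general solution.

x_1(t) = C_2e^(4t) + C_3e^(t), x_2(t) = -4C_1e^(3t) + C_2e^(4t) - 12C_3e^(t), x_3(t) = C_1e^(3t) + 3C_3e^(t)

Coefficient matrix A = [[1, 3, 12], [24, -20, -92], [-6, 6, 27]].
det(A - λI) = 0 gives eigenvalues λ = 3, 4, 1.
For λ=3: eigenvector (0,-4,1).
For λ=4: eigenvector (1,1,0).
For λ=1: eigenvector (1,-12,3).
General solution: C_1e^(3t)(0,-4,1) + C_2e^(4t)(1,1,0) + C_3e^(t)(1,-12,3).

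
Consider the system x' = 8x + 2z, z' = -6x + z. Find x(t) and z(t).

x(t) = -2C_1e^(5t) + C_2e^(4t), z(t) = 3C_1e^(5t) - 2C_2e^(4t)

Coefficient matrix A = [[8, 2], [-6, 1]].
Characteristic polynomial det(A - λI) = λ^2 - 9λ + 20 = 0.
Eigenvalues λ = 5, 4.
For λ=5: (A-λI) row 1 is [3, 2], so an eigenvector is (-2, 3).
For λ=4: (A-λI) row 1 is [4, 2], so an eigenvector is (1, -2).
General solution: C_1e^(5t)(-2,3) + C_2e^(4t)(1,-2).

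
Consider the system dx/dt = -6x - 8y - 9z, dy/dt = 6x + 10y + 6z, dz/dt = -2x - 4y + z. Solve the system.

Coefficient matrix A = [[-6, -8, -9], [6, 10, 6], [-2, -4, 1]].
det(A - λI) = 0 gives eigenvalues λ = -2, 4, 3.
For λ=-2: eigenvector (-2,1,0).
For λ=4: eigenvector (1,1,-2).
For λ=3: eigenvector (-1,0,1).
General solution: K_1e^(-2t)(-2,1,0) + K_2e^(4t)(1,1,-2) + K_3e^(3t)(-1,0,1).

x(t) = -2K_1e^(-2t) + K_2e^(4t) - K_3e^(3t), y(t) = K_1e^(-2t) + K_2e^(4t), z(t) = -2K_2e^(4t) + K_3e^(3t)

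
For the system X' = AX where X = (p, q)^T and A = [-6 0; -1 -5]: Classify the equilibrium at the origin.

A = [[-6,0],[-1,-5]]; det(A-λI) = λ^2 + 11λ + 30.
λ = -6, -5: both negative.

stable node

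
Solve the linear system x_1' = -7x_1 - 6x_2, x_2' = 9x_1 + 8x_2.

Coefficient matrix A = [[-7, -6], [9, 8]].
Characteristic polynomial det(A - λI) = λ^2 - λ - 2 = 0.
Eigenvalues λ = -1, 2.
For λ=-1: (A-λI) row 1 is [-6, -6], so an eigenvector is (1, -1).
For λ=2: (A-λI) row 1 is [-9, -6], so an eigenvector is (-2, 3).
General solution: C_1e^(-t)(1,-1) + C_2e^(2t)(-2,3).

x_1(t) = C_1e^(-t) - 2C_2e^(2t), x_2(t) = -C_1e^(-t) + 3C_2e^(2t)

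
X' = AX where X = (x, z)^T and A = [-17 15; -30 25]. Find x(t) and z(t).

Coefficient matrix A = [[-17, 15], [-30, 25]].
Characteristic polynomial det(A - λI) = λ^2 - 8λ + 25 = 0.
Eigenvalues λ = 4 ± 3i (complex conjugate pair).
For λ=4+3i: an eigenvector is (-1,-1) - i(2,3) = (-1 - 2i, -1 - 3i).
A real fundamental pair from Re and Im of e^((4+3i)t)v: X_1 = e^(4t)(cos(3t)·(-1,-1) + sin(3t)·(2,3)), X_2 = e^(4t)(sin(3t)·(-1,-1) - cos(3t)·(2,3)).
General solution: c_1X_1 + c_2X_2.

x(t) = 2c_1e^(4t)sin(3t) - c_1e^(4t)cos(3t) - c_2e^(4t)sin(3t) - 2c_2e^(4t)cos(3t), z(t) = 3c_1e^(4t)sin(3t) - c_1e^(4t)cos(3t) - c_2e^(4t)sin(3t) - 3c_2e^(4t)cos(3t)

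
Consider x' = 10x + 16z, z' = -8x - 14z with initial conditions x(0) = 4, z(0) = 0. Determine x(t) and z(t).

Coefficient matrix A = [[10, 16], [-8, -14]].
Characteristic polynomial det(A - λI) = λ^2 + 4λ - 12 = 0.
Eigenvalues λ = 2, -6.
For λ=2: (A-λI) row 1 is [8, 16], so an eigenvector is (-2, 1).
For λ=-6: (A-λI) row 1 is [16, 16], so an eigenvector is (1, -1).
General solution: c_1e^(2t)(-2,1) + c_2e^(-6t)(1,-1).
Applying x(0)=4, z(0)=0 gives c_1=-4, c_2=-4.

x(t) = 8e^(2t) - 4e^(-6t), z(t) = -4e^(2t) + 4e^(-6t)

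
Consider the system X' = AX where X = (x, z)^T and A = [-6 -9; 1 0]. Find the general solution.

Coefficient matrix A = [[-6, -9], [1, 0]].
Characteristic polynomial det(A - λI) = λ^2 + 6λ + 9 = 0.
Single eigenvalue λ = -3 with algebraic multiplicity 2.
Eigenvector v = (3,-1); generalized eigenvector w with (A-λI)w=v is (-1,0).
General solution: e^(-3t)[C_1·v + C_2·(t·v + w)].

x(t) = 3C_1e^(-3t) + 3C_2te^(-3t) - C_2e^(-3t), z(t) = -C_1e^(-3t) - C_2te^(-3t)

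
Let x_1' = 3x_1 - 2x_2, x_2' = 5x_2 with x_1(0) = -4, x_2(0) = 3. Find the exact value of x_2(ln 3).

729

A = [[3,-2],[0,5]]; eigenvalues λ = 3, 5.
Eigenvectors: (1,0) for λ=3, (1,-1) for λ=5.
From the initial condition, c_1 = -1, c_2 = -3.
x_2(ln 3) = (-1)(3^3)(0) + (-3)(3^5)(-1) = 729.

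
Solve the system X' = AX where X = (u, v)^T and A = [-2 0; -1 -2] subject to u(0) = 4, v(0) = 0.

u(t) = 4e^(-2t), v(t) = -4te^(-2t)

Coefficient matrix A = [[-2, 0], [-1, -2]].
Characteristic polynomial det(A - λI) = λ^2 + 4λ + 4 = 0.
Single eigenvalue λ = -2 with algebraic multiplicity 2.
Eigenvector v = (0,1); generalized eigenvector w with (A-λI)w=v is (-1,1).
General solution: e^(-2t)[K_1·v + K_2·(t·v + w)].
Applying u(0)=4, v(0)=0 gives K_1=4, K_2=-4.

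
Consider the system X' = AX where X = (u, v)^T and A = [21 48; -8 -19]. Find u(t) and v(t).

u(t) = 3C_1e^(5t) - 2C_2e^(-3t), v(t) = -C_1e^(5t) + C_2e^(-3t)

Coefficient matrix A = [[21, 48], [-8, -19]].
Characteristic polynomial det(A - λI) = λ^2 - 2λ - 15 = 0.
Eigenvalues λ = 5, -3.
For λ=5: (A-λI) row 1 is [16, 48], so an eigenvector is (3, -1).
For λ=-3: (A-λI) row 1 is [24, 48], so an eigenvector is (-2, 1).
General solution: C_1e^(5t)(3,-1) + C_2e^(-3t)(-2,1).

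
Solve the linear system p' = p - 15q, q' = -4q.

Coefficient matrix A = [[1, -15], [0, -4]].
Characteristic polynomial det(A - λI) = λ^2 + 3λ - 4 = 0.
Eigenvalues λ = 1, -4.
For λ=1: (A-λI) row 1 is [0, -15], so an eigenvector is (1, 0).
For λ=-4: (A-λI) row 1 is [5, -15], so an eigenvector is (3, 1).
General solution: K_1e^(t)(1,0) + K_2e^(-4t)(3,1).

p(t) = K_1e^(t) + 3K_2e^(-4t), q(t) = K_2e^(-4t)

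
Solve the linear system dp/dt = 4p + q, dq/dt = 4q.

p(t) = -K_1e^(4t) - K_2te^(4t) + 3K_2e^(4t), q(t) = -K_2e^(4t)

Coefficient matrix A = [[4, 1], [0, 4]].
Characteristic polynomial det(A - λI) = λ^2 - 8λ + 16 = 0.
Single eigenvalue λ = 4 with algebraic multiplicity 2.
Eigenvector v = (-1,0); generalized eigenvector w with (A-λI)w=v is (3,-1).
General solution: e^(4t)[K_1·v + K_2·(t·v + w)].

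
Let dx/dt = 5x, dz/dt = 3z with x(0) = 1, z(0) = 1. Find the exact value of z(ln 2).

8

A = [[5,0],[0,3]]; eigenvalues λ = 3, 5.
Eigenvectors: (0,-1) for λ=3, (1,0) for λ=5.
From the initial condition, c_1 = -1, c_2 = 1.
z(ln 2) = (-1)(2^3)(-1) + (1)(2^5)(0) = 8.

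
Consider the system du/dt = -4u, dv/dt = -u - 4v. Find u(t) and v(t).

Coefficient matrix A = [[-4, 0], [-1, -4]].
Characteristic polynomial det(A - λI) = λ^2 + 8λ + 16 = 0.
Single eigenvalue λ = -4 with algebraic multiplicity 2.
Eigenvector v = (0,-1); generalized eigenvector w with (A-λI)w=v is (1,-3).
General solution: e^(-4t)[K_1·v + K_2·(t·v + w)].

u(t) = K_2e^(-4t), v(t) = -K_1e^(-4t) - K_2te^(-4t) - 3K_2e^(-4t)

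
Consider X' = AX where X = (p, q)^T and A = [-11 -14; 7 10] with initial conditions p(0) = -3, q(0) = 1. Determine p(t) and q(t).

p(t) = e^(3t) - 4e^(-4t), q(t) = -e^(3t) + 2e^(-4t)

Coefficient matrix A = [[-11, -14], [7, 10]].
Characteristic polynomial det(A - λI) = λ^2 + λ - 12 = 0.
Eigenvalues λ = -4, 3.
For λ=-4: (A-λI) row 1 is [-7, -14], so an eigenvector is (2, -1).
For λ=3: (A-λI) row 1 is [-14, -14], so an eigenvector is (-1, 1).
General solution: c_1e^(-4t)(2,-1) + c_2e^(3t)(-1,1).
Applying p(0)=-3, q(0)=1 gives c_1=-2, c_2=-1.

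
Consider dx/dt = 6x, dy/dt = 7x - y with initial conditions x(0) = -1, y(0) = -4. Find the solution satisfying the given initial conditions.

Coefficient matrix A = [[6, 0], [7, -1]].
Characteristic polynomial det(A - λI) = λ^2 - 5λ - 6 = 0.
Eigenvalues λ = 6, -1.
For λ=6: (A-λI) row 2 is [7, -7], so an eigenvector is (-1, -1).
For λ=-1: (A-λI) row 1 is [7, 0], so an eigenvector is (0, 1).
General solution: c_1e^(6t)(-1,-1) + c_2e^(-t)(0,1).
Applying x(0)=-1, y(0)=-4 gives c_1=1, c_2=-3.

x(t) = -e^(6t), y(t) = -e^(6t) - 3e^(-t)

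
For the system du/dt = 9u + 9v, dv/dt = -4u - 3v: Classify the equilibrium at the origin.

unstable improper node

A = [[9,9],[-4,-3]]; det(A-λI) = λ^2 - 6λ + 9.
repeated λ = 3 with a single eigenvector.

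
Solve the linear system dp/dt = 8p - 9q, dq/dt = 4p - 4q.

p(t) = -3C_1e^(2t) - 3C_2te^(2t) - 2C_2e^(2t), q(t) = -2C_1e^(2t) - 2C_2te^(2t) - C_2e^(2t)

Coefficient matrix A = [[8, -9], [4, -4]].
Characteristic polynomial det(A - λI) = λ^2 - 4λ + 4 = 0.
Single eigenvalue λ = 2 with algebraic multiplicity 2.
Eigenvector v = (-3,-2); generalized eigenvector w with (A-λI)w=v is (-2,-1).
General solution: e^(2t)[C_1·v + C_2·(t·v + w)].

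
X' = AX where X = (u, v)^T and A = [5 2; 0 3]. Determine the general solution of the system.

Coefficient matrix A = [[5, 2], [0, 3]].
Characteristic polynomial det(A - λI) = λ^2 - 8λ + 15 = 0.
Eigenvalues λ = 3, 5.
For λ=3: (A-λI) row 1 is [2, 2], so an eigenvector is (1, -1).
For λ=5: (A-λI) row 1 is [0, 2], so an eigenvector is (-1, 0).
General solution: K_1e^(3t)(1,-1) + K_2e^(5t)(-1,0).

u(t) = K_1e^(3t) - K_2e^(5t), v(t) = -K_1e^(3t)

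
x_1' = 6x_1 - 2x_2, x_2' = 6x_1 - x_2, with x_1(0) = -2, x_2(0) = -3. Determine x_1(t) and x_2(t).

x_1(t) = -2e^(3t), x_2(t) = -3e^(3t)

Coefficient matrix A = [[6, -2], [6, -1]].
Characteristic polynomial det(A - λI) = λ^2 - 5λ + 6 = 0.
Eigenvalues λ = 3, 2.
For λ=3: (A-λI) row 1 is [3, -2], so an eigenvector is (2, 3).
For λ=2: (A-λI) row 1 is [4, -2], so an eigenvector is (1, 2).
General solution: C_1e^(3t)(2,3) + C_2e^(2t)(1,2).
Applying x_1(0)=-2, x_2(0)=-3 gives C_1=-1, C_2=0.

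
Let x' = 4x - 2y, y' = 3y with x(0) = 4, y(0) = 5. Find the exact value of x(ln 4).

-896

A = [[4,-2],[0,3]]; eigenvalues λ = 4, 3.
Eigenvectors: (1,0) for λ=4, (-2,-1) for λ=3.
From the initial condition, c_1 = -6, c_2 = -5.
x(ln 4) = (-6)(4^4)(1) + (-5)(4^3)(-2) = -896.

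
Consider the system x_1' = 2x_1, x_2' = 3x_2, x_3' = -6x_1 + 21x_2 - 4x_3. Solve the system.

Coefficient matrix A = [[2, 0, 0], [0, 3, 0], [-6, 21, -4]].
det(A - λI) = 0 gives eigenvalues λ = 2, 3, -4.
For λ=2: eigenvector (1,0,-1).
For λ=3: eigenvector (0,1,3).
For λ=-4: eigenvector (0,0,1).
General solution: K_1e^(2t)(1,0,-1) + K_2e^(3t)(0,1,3) + K_3e^(-4t)(0,0,1).

x_1(t) = K_1e^(2t), x_2(t) = K_2e^(3t), x_3(t) = -K_1e^(2t) + 3K_2e^(3t) + K_3e^(-4t)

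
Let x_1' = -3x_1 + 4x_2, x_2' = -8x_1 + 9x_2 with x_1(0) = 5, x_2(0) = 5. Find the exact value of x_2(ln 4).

20

A = [[-3,4],[-8,9]]; eigenvalues λ = 1, 5.
Eigenvectors: (-1,-1) for λ=1, (1,2) for λ=5.
From the initial condition, c_1 = -5, c_2 = 0.
x_2(ln 4) = (-5)(4^1)(-1) + (0)(4^5)(2) = 20.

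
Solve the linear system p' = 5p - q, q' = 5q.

Coefficient matrix A = [[5, -1], [0, 5]].
Characteristic polynomial det(A - λI) = λ^2 - 10λ + 25 = 0.
Single eigenvalue λ = 5 with algebraic multiplicity 2.
Eigenvector v = (-1,0); generalized eigenvector w with (A-λI)w=v is (-3,1).
General solution: e^(5t)[K_1·v + K_2·(t·v + w)].

p(t) = -K_1e^(5t) - K_2te^(5t) - 3K_2e^(5t), q(t) = K_2e^(5t)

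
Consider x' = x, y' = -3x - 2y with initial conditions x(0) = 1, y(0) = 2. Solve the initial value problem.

Coefficient matrix A = [[1, 0], [-3, -2]].
Characteristic polynomial det(A - λI) = λ^2 + λ - 2 = 0.
Eigenvalues λ = -2, 1.
For λ=-2: (A-λI) row 1 is [3, 0], so an eigenvector is (0, 1).
For λ=1: (A-λI) row 2 is [-3, -3], so an eigenvector is (1, -1).
General solution: c_1e^(-2t)(0,1) + c_2e^(t)(1,-1).
Applying x(0)=1, y(0)=2 gives c_1=3, c_2=1.

x(t) = e^(t), y(t) = -e^(t) + 3e^(-2t)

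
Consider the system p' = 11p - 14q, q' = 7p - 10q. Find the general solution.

Coefficient matrix A = [[11, -14], [7, -10]].
Characteristic polynomial det(A - λI) = λ^2 - λ - 12 = 0.
Eigenvalues λ = 4, -3.
For λ=4: (A-λI) row 1 is [7, -14], so an eigenvector is (2, 1).
For λ=-3: (A-λI) row 1 is [14, -14], so an eigenvector is (1, 1).
General solution: c_1e^(4t)(2,1) + c_2e^(-3t)(1,1).

p(t) = 2c_1e^(4t) + c_2e^(-3t), q(t) = c_1e^(4t) + c_2e^(-3t)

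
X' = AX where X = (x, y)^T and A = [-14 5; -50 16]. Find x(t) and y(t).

x(t) = c_1e^(t)cos(5t) + c_2e^(t)sin(5t), y(t) = -c_1e^(t)sin(5t) + 3c_1e^(t)cos(5t) + 3c_2e^(t)sin(5t) + c_2e^(t)cos(5t)

Coefficient matrix A = [[-14, 5], [-50, 16]].
Characteristic polynomial det(A - λI) = λ^2 - 2λ + 26 = 0.
Eigenvalues λ = 1 ± 5i (complex conjugate pair).
For λ=1+5i: an eigenvector is (1,3) - i(0,-1) = (1, 3 + i).
A real fundamental pair from Re and Im of e^((1+5i)t)v: X_1 = e^(t)(cos(5t)·(1,3) + sin(5t)·(0,-1)), X_2 = e^(t)(sin(5t)·(1,3) - cos(5t)·(0,-1)).
General solution: c_1X_1 + c_2X_2.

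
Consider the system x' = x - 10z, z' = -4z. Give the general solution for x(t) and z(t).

x(t) = -2K_1e^(-4t) + K_2e^(t), z(t) = -K_1e^(-4t)

Coefficient matrix A = [[1, -10], [0, -4]].
Characteristic polynomial det(A - λI) = λ^2 + 3λ - 4 = 0.
Eigenvalues λ = -4, 1.
For λ=-4: (A-λI) row 1 is [5, -10], so an eigenvector is (-2, -1).
For λ=1: (A-λI) row 1 is [0, -10], so an eigenvector is (1, 0).
General solution: K_1e^(-4t)(-2,-1) + K_2e^(t)(1,0).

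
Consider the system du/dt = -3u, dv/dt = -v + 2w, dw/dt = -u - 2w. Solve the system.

Coefficient matrix A = [[-3, 0, 0], [0, -1, 2], [-1, 0, -2]].
det(A - λI) = 0 gives eigenvalues λ = -3, -1, -2.
For λ=-3: eigenvector (1,-1,1).
For λ=-1: eigenvector (0,1,0).
For λ=-2: eigenvector (0,-2,1).
General solution: c_1e^(-3t)(1,-1,1) + c_2e^(-t)(0,1,0) + c_3e^(-2t)(0,-2,1).

u(t) = c_1e^(-3t), v(t) = -c_1e^(-3t) + c_2e^(-t) - 2c_3e^(-2t), w(t) = c_1e^(-3t) + c_3e^(-2t)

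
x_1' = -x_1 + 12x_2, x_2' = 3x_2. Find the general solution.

x_1(t) = -3C_1e^(3t) + C_2e^(-t), x_2(t) = -C_1e^(3t)

Coefficient matrix A = [[-1, 12], [0, 3]].
Characteristic polynomial det(A - λI) = λ^2 - 2λ - 3 = 0.
Eigenvalues λ = 3, -1.
For λ=3: (A-λI) row 1 is [-4, 12], so an eigenvector is (-3, -1).
For λ=-1: (A-λI) row 1 is [0, 12], so an eigenvector is (1, 0).
General solution: C_1e^(3t)(-3,-1) + C_2e^(-t)(1,0).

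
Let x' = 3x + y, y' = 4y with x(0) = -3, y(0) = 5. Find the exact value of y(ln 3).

A = [[3,1],[0,4]]; eigenvalues λ = 3, 4.
Eigenvectors: (-1,0) for λ=3, (1,1) for λ=4.
From the initial condition, c_1 = 8, c_2 = 5.
y(ln 3) = (8)(3^3)(0) + (5)(3^4)(1) = 405.

405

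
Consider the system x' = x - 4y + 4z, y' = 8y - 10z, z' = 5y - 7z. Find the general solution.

x(t) = K_1e^(t) + 2K_2e^(3t), y(t) = -2K_2e^(3t) + K_3e^(-2t), z(t) = -K_2e^(3t) + K_3e^(-2t)

Coefficient matrix A = [[1, -4, 4], [0, 8, -10], [0, 5, -7]].
det(A - λI) = 0 gives eigenvalues λ = 1, 3, -2.
For λ=1: eigenvector (1,0,0).
For λ=3: eigenvector (2,-2,-1).
For λ=-2: eigenvector (0,1,1).
General solution: K_1e^(t)(1,0,0) + K_2e^(3t)(2,-2,-1) + K_3e^(-2t)(0,1,1).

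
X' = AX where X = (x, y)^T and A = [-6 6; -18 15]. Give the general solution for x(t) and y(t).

x(t) = 2c_1e^(3t) + c_2e^(6t), y(t) = 3c_1e^(3t) + 2c_2e^(6t)

Coefficient matrix A = [[-6, 6], [-18, 15]].
Characteristic polynomial det(A - λI) = λ^2 - 9λ + 18 = 0.
Eigenvalues λ = 3, 6.
For λ=3: (A-λI) row 1 is [-9, 6], so an eigenvector is (2, 3).
For λ=6: (A-λI) row 1 is [-12, 6], so an eigenvector is (1, 2).
General solution: c_1e^(3t)(2,3) + c_2e^(6t)(1,2).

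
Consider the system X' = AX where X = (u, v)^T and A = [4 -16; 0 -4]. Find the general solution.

u(t) = -2K_1e^(-4t) + K_2e^(4t), v(t) = -K_1e^(-4t)

Coefficient matrix A = [[4, -16], [0, -4]].
Characteristic polynomial det(A - λI) = λ^2 - 16 = 0.
Eigenvalues λ = -4, 4.
For λ=-4: (A-λI) row 1 is [8, -16], so an eigenvector is (-2, -1).
For λ=4: (A-λI) row 1 is [0, -16], so an eigenvector is (1, 0).
General solution: K_1e^(-4t)(-2,-1) + K_2e^(4t)(1,0).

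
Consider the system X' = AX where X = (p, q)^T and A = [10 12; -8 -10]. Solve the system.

Coefficient matrix A = [[10, 12], [-8, -10]].
Characteristic polynomial det(A - λI) = λ^2 - 4 = 0.
Eigenvalues λ = -2, 2.
For λ=-2: (A-λI) row 1 is [12, 12], so an eigenvector is (1, -1).
For λ=2: (A-λI) row 1 is [8, 12], so an eigenvector is (3, -2).
General solution: K_1e^(-2t)(1,-1) + K_2e^(2t)(3,-2).

p(t) = K_1e^(-2t) + 3K_2e^(2t), q(t) = -K_1e^(-2t) - 2K_2e^(2t)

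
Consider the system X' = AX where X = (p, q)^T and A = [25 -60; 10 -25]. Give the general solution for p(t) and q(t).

Coefficient matrix A = [[25, -60], [10, -25]].
Characteristic polynomial det(A - λI) = λ^2 - 25 = 0.
Eigenvalues λ = 5, -5.
For λ=5: (A-λI) row 1 is [20, -60], so an eigenvector is (3, 1).
For λ=-5: (A-λI) row 1 is [30, -60], so an eigenvector is (-2, -1).
General solution: C_1e^(5t)(3,1) + C_2e^(-5t)(-2,-1).

p(t) = 3C_1e^(5t) - 2C_2e^(-5t), q(t) = C_1e^(5t) - C_2e^(-5t)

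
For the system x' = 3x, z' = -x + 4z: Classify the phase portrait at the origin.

unstable node

A = [[3,0],[-1,4]]; det(A-λI) = λ^2 - 7λ + 12.
λ = 3, 4: both positive.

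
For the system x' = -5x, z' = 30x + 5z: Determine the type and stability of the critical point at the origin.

A = [[-5,0],[30,5]]; det(A-λI) = λ^2 - 25.
λ = -5, 5: opposite signs.

saddle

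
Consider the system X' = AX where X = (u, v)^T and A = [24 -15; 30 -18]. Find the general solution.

Coefficient matrix A = [[24, -15], [30, -18]].
Characteristic polynomial det(A - λI) = λ^2 - 6λ + 18 = 0.
Eigenvalues λ = 3 ± 3i (complex conjugate pair).
For λ=3+3i: an eigenvector is (2,3) - i(-1,-1) = (2 + i, 3 + i).
A real fundamental pair from Re and Im of e^((3+3i)t)v: X_1 = e^(3t)(cos(3t)·(2,3) + sin(3t)·(-1,-1)), X_2 = e^(3t)(sin(3t)·(2,3) - cos(3t)·(-1,-1)).
General solution: K_1X_1 + K_2X_2.

u(t) = -K_1e^(3t)sin(3t) + 2K_1e^(3t)cos(3t) + 2K_2e^(3t)sin(3t) + K_2e^(3t)cos(3t), v(t) = -K_1e^(3t)sin(3t) + 3K_1e^(3t)cos(3t) + 3K_2e^(3t)sin(3t) + K_2e^(3t)cos(3t)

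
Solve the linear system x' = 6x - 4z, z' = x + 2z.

Coefficient matrix A = [[6, -4], [1, 2]].
Characteristic polynomial det(A - λI) = λ^2 - 8λ + 16 = 0.
Single eigenvalue λ = 4 with algebraic multiplicity 2.
Eigenvector v = (-2,-1); generalized eigenvector w with (A-λI)w=v is (-1,0).
General solution: e^(4t)[c_1·v + c_2·(t·v + w)].

x(t) = -2c_1e^(4t) - 2c_2te^(4t) - c_2e^(4t), z(t) = -c_1e^(4t) - c_2te^(4t)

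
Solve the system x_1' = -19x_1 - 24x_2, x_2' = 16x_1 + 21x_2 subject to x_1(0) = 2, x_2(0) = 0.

x_1(t) = -4e^(5t) + 6e^(-3t), x_2(t) = 4e^(5t) - 4e^(-3t)

Coefficient matrix A = [[-19, -24], [16, 21]].
Characteristic polynomial det(A - λI) = λ^2 - 2λ - 15 = 0.
Eigenvalues λ = -3, 5.
For λ=-3: (A-λI) row 1 is [-16, -24], so an eigenvector is (3, -2).
For λ=5: (A-λI) row 1 is [-24, -24], so an eigenvector is (1, -1).
General solution: c_1e^(-3t)(3,-2) + c_2e^(5t)(1,-1).
Applying x_1(0)=2, x_2(0)=0 gives c_1=2, c_2=-4.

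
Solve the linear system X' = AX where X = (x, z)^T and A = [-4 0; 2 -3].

Coefficient matrix A = [[-4, 0], [2, -3]].
Characteristic polynomial det(A - λI) = λ^2 + 7λ + 12 = 0.
Eigenvalues λ = -3, -4.
For λ=-3: (A-λI) row 1 is [-1, 0], so an eigenvector is (0, -1).
For λ=-4: (A-λI) row 2 is [2, 1], so an eigenvector is (1, -2).
General solution: c_1e^(-3t)(0,-1) + c_2e^(-4t)(1,-2).

x(t) = c_2e^(-4t), z(t) = -c_1e^(-3t) - 2c_2e^(-4t)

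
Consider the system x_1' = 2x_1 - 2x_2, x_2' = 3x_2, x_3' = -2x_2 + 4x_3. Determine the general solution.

Coefficient matrix A = [[2, -2, 0], [0, 3, 0], [0, -2, 4]].
det(A - λI) = 0 gives eigenvalues λ = 2, 4, 3.
For λ=2: eigenvector (1,0,0).
For λ=4: eigenvector (0,0,1).
For λ=3: eigenvector (-2,1,2).
General solution: C_1e^(2t)(1,0,0) + C_2e^(4t)(0,0,1) + C_3e^(3t)(-2,1,2).

x_1(t) = C_1e^(2t) - 2C_3e^(3t), x_2(t) = C_3e^(3t), x_3(t) = C_2e^(4t) + 2C_3e^(3t)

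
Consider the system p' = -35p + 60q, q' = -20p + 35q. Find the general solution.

p(t) = 2C_1e^(-5t) - 3C_2e^(5t), q(t) = C_1e^(-5t) - 2C_2e^(5t)

Coefficient matrix A = [[-35, 60], [-20, 35]].
Characteristic polynomial det(A - λI) = λ^2 - 25 = 0.
Eigenvalues λ = -5, 5.
For λ=-5: (A-λI) row 1 is [-30, 60], so an eigenvector is (2, 1).
For λ=5: (A-λI) row 1 is [-40, 60], so an eigenvector is (-3, -2).
General solution: C_1e^(-5t)(2,1) + C_2e^(5t)(-3,-2).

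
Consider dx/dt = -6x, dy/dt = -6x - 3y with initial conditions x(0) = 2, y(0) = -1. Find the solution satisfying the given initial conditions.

Coefficient matrix A = [[-6, 0], [-6, -3]].
Characteristic polynomial det(A - λI) = λ^2 + 9λ + 18 = 0.
Eigenvalues λ = -3, -6.
For λ=-3: (A-λI) row 1 is [-3, 0], so an eigenvector is (0, -1).
For λ=-6: (A-λI) row 2 is [-6, 3], so an eigenvector is (-1, -2).
General solution: K_1e^(-3t)(0,-1) + K_2e^(-6t)(-1,-2).
Applying x(0)=2, y(0)=-1 gives K_1=5, K_2=-2.

x(t) = 2e^(-6t), y(t) = -5e^(-3t) + 4e^(-6t)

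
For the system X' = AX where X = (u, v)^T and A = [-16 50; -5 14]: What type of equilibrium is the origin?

stable spiral

A = [[-16,50],[-5,14]]; det(A-λI) = λ^2 + 2λ + 26.
λ = -1 ± 5i: negative real part.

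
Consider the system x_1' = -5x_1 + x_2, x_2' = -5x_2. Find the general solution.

x_1(t) = -C_1e^(-5t) - C_2te^(-5t) - 2C_2e^(-5t), x_2(t) = -C_2e^(-5t)

Coefficient matrix A = [[-5, 1], [0, -5]].
Characteristic polynomial det(A - λI) = λ^2 + 10λ + 25 = 0.
Single eigenvalue λ = -5 with algebraic multiplicity 2.
Eigenvector v = (-1,0); generalized eigenvector w with (A-λI)w=v is (-2,-1).
General solution: e^(-5t)[C_1·v + C_2·(t·v + w)].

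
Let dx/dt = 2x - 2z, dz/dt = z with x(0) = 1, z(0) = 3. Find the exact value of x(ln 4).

-56

A = [[2,-2],[0,1]]; eigenvalues λ = 2, 1.
Eigenvectors: (-1,0) for λ=2, (-2,-1) for λ=1.
From the initial condition, c_1 = 5, c_2 = -3.
x(ln 4) = (5)(4^2)(-1) + (-3)(4^1)(-2) = -56.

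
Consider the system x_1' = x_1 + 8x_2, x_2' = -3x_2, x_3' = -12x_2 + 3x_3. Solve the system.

x_1(t) = c_1e^(t) - 2c_2e^(-3t), x_2(t) = c_2e^(-3t), x_3(t) = 2c_2e^(-3t) + c_3e^(3t)

Coefficient matrix A = [[1, 8, 0], [0, -3, 0], [0, -12, 3]].
det(A - λI) = 0 gives eigenvalues λ = 1, -3, 3.
For λ=1: eigenvector (1,0,0).
For λ=-3: eigenvector (-2,1,2).
For λ=3: eigenvector (0,0,1).
General solution: c_1e^(t)(1,0,0) + c_2e^(-3t)(-2,1,2) + c_3e^(3t)(0,0,1).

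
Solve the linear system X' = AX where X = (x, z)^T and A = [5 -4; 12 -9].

x(t) = C_1e^(-3t) + 2C_2e^(-t), z(t) = 2C_1e^(-3t) + 3C_2e^(-t)

Coefficient matrix A = [[5, -4], [12, -9]].
Characteristic polynomial det(A - λI) = λ^2 + 4λ + 3 = 0.
Eigenvalues λ = -3, -1.
For λ=-3: (A-λI) row 1 is [8, -4], so an eigenvector is (1, 2).
For λ=-1: (A-λI) row 1 is [6, -4], so an eigenvector is (2, 3).
General solution: C_1e^(-3t)(1,2) + C_2e^(-t)(2,3).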